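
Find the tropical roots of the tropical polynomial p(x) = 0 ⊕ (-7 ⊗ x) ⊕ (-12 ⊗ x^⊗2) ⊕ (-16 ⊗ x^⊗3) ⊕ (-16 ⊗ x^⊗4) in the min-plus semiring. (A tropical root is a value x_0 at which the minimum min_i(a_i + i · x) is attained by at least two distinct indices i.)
Roots: {0, 4, 5, 7}

Each tropical root is a break point of the lower envelope of the lines y = a_i + i · x (there are 5 lines, with slopes 0, 1, ..., 4). Only the lines that attain the minimum somewhere contribute to roots; other lines are dominated. Here the surviving (envelope) indices are i = 4, i = 3, i = 2, i = 1, i = 0.
Intersections between consecutive envelope lines give the roots: for adjacent envelope indices i < j the intersection is x = (a_i − a_j) / (j − i). Reading off the sorted break points: {0, 4, 5, 7}.
Verification: at each break x_0, at least two indices attain the minimum of min_i(a_i + i · x_0).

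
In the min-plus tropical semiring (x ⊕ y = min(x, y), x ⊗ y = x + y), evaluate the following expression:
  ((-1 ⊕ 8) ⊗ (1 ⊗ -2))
((-1 ⊕ 8) ⊗ (1 ⊗ -2)) = -2

Expand innermost to outermost. Recall ⊕ takes the minimum of its arguments and ⊗ takes their sum. Working out the expression ((-1 ⊕ 8) ⊗ (1 ⊗ -2)) gives -2.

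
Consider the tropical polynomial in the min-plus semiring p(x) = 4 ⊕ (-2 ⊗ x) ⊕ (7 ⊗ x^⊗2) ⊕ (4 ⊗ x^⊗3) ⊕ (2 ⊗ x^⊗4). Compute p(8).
p(8) = 4

A tropical monomial a ⊗ x^⊗i evaluates to a + i · x. Evaluating each term at x = 8:
  Term 0 contributes 4 + 0 · 8 = 4
  Term 1 contributes -2 + 1 · 8 = 6
  Term 2 contributes 7 + 2 · 8 = 23
  Term 3 contributes 4 + 3 · 8 = 28
  Term 4 contributes 2 + 4 · 8 = 34
p(8) = ⊕ of these = min[4, 6, 23, 28, 34] = 4.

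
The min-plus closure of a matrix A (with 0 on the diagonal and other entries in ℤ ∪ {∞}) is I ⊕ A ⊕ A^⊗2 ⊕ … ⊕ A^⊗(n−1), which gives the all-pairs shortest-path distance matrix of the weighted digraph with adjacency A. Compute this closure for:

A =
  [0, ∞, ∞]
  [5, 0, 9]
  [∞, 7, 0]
Closure =
  [0, ∞, ∞]
  [5, 0, 9]
  [12, 7, 0]

This is the Floyd-Warshall all-pairs shortest-path computation. For each intermediate vertex k = 0, 1, …, 2, update dist[i][j] ← min(dist[i][j], dist[i][k] + dist[k][j]). The final matrix gives, for each (i, j), the minimum total weight of any directed path from i to j (possibly empty when i = j).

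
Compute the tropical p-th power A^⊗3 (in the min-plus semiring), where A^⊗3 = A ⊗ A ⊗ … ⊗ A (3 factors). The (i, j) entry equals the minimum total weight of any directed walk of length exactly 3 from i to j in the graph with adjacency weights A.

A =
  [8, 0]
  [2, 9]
A^⊗3 =
  [10, 2]
  [4, 10]

Each entry (A^⊗3)_ij equals the minimum over all length-3 walks i = v_0 → v_1 → … → v_3 = j of Σ_t A[v_t][v_{t+1}]. For example, for (i, j) = (0, 1) we minimise over 4 possible intermediate vertex sequences; the minimum is 2, attained along the walk 0 → 1 → 0 → 1.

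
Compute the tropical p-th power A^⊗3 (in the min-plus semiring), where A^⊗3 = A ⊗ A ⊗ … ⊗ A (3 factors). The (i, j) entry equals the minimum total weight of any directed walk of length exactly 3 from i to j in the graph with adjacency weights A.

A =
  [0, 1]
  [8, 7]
A^⊗3 =
  [0, 1]
  [8, 9]

Each entry (A^⊗3)_ij equals the minimum over all length-3 walks i = v_0 → v_1 → … → v_3 = j of Σ_t A[v_t][v_{t+1}]. For example, for (i, j) = (0, 1) we minimise over 4 possible intermediate vertex sequences; the minimum is 1, attained along the walk 0 → 0 → 0 → 1.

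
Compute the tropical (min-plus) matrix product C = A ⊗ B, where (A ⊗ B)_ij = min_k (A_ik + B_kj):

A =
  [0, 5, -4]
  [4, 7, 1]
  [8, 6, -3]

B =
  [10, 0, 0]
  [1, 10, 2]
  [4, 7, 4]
A ⊗ B =
  [0, 0, 0]
  [5, 4, 4]
  [1, 4, 1]

Apply the min-plus product entry-by-entry:
  C[0][0] = min over k of (A[0][0] + B[0][0] = 0 + 10 = 10, A[0][1] + B[1][0] = 5 + 1 = 6, A[0][2] + B[2][0] = -4 + 4 = 0) = 0 (attained at k = 2)
  C[0][1] = min over k of (A[0][0] + B[0][1] = 0 + 0 = 0, A[0][1] + B[1][1] = 5 + 10 = 15, A[0][2] + B[2][1] = -4 + 7 = 3) = 0 (attained at k = 0)
  C[0][2] = min over k of (A[0][0] + B[0][2] = 0 + 0 = 0, A[0][1] + B[1][2] = 5 + 2 = 7, A[0][2] + B[2][2] = -4 + 4 = 0) = 0 (attained at k = 0)
  C[1][0] = min over k of (A[1][0] + B[0][0] = 4 + 10 = 14, A[1][1] + B[1][0] = 7 + 1 = 8, A[1][2] + B[2][0] = 1 + 4 = 5) = 5 (attained at k = 2)
  C[1][1] = min over k of (A[1][0] + B[0][1] = 4 + 0 = 4, A[1][1] + B[1][1] = 7 + 10 = 17, A[1][2] + B[2][1] = 1 + 7 = 8) = 4 (attained at k = 0)
  C[1][2] = min over k of (A[1][0] + B[0][2] = 4 + 0 = 4, A[1][1] + B[1][2] = 7 + 2 = 9, A[1][2] + B[2][2] = 1 + 4 = 5) = 4 (attained at k = 0)
  C[2][0] = min over k of (A[2][0] + B[0][0] = 8 + 10 = 18, A[2][1] + B[1][0] = 6 + 1 = 7, A[2][2] + B[2][0] = -3 + 4 = 1) = 1 (attained at k = 2)
  C[2][1] = min over k of (A[2][0] + B[0][1] = 8 + 0 = 8, A[2][1] + B[1][1] = 6 + 10 = 16, A[2][2] + B[2][1] = -3 + 7 = 4) = 4 (attained at k = 2)
  C[2][2] = min over k of (A[2][0] + B[0][2] = 8 + 0 = 8, A[2][1] + B[1][2] = 6 + 2 = 8, A[2][2] + B[2][2] = -3 + 4 = 1) = 1 (attained at k = 2)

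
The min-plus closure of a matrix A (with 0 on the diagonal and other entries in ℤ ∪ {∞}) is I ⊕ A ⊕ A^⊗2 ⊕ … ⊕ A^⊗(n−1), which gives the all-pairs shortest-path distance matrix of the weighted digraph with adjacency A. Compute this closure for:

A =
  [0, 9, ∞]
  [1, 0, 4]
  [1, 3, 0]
Closure =
  [0, 9, 13]
  [1, 0, 4]
  [1, 3, 0]

This is the Floyd-Warshall all-pairs shortest-path computation. For each intermediate vertex k = 0, 1, …, 2, update dist[i][j] ← min(dist[i][j], dist[i][k] + dist[k][j]). The final matrix gives, for each (i, j), the minimum total weight of any directed path from i to j (possibly empty when i = j).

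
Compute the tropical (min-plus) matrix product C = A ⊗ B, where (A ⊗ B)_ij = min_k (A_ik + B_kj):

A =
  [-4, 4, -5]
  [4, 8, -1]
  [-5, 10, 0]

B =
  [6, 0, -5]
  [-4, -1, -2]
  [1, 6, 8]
A ⊗ B =
  [-4, -4, -9]
  [0, 4, -1]
  [1, -5, -10]

Apply the min-plus product entry-by-entry:
  C[0][0] = min over k of (A[0][0] + B[0][0] = -4 + 6 = 2, A[0][1] + B[1][0] = 4 + -4 = 0, A[0][2] + B[2][0] = -5 + 1 = -4) = -4 (attained at k = 2)
  C[0][1] = min over k of (A[0][0] + B[0][1] = -4 + 0 = -4, A[0][1] + B[1][1] = 4 + -1 = 3, A[0][2] + B[2][1] = -5 + 6 = 1) = -4 (attained at k = 0)
  C[0][2] = min over k of (A[0][0] + B[0][2] = -4 + -5 = -9, A[0][1] + B[1][2] = 4 + -2 = 2, A[0][2] + B[2][2] = -5 + 8 = 3) = -9 (attained at k = 0)
  C[1][0] = min over k of (A[1][0] + B[0][0] = 4 + 6 = 10, A[1][1] + B[1][0] = 8 + -4 = 4, A[1][2] + B[2][0] = -1 + 1 = 0) = 0 (attained at k = 2)
  C[1][1] = min over k of (A[1][0] + B[0][1] = 4 + 0 = 4, A[1][1] + B[1][1] = 8 + -1 = 7, A[1][2] + B[2][1] = -1 + 6 = 5) = 4 (attained at k = 0)
  C[1][2] = min over k of (A[1][0] + B[0][2] = 4 + -5 = -1, A[1][1] + B[1][2] = 8 + -2 = 6, A[1][2] + B[2][2] = -1 + 8 = 7) = -1 (attained at k = 0)
  C[2][0] = min over k of (A[2][0] + B[0][0] = -5 + 6 = 1, A[2][1] + B[1][0] = 10 + -4 = 6, A[2][2] + B[2][0] = 0 + 1 = 1) = 1 (attained at k = 0)
  C[2][1] = min over k of (A[2][0] + B[0][1] = -5 + 0 = -5, A[2][1] + B[1][1] = 10 + -1 = 9, A[2][2] + B[2][1] = 0 + 6 = 6) = -5 (attained at k = 0)
  C[2][2] = min over k of (A[2][0] + B[0][2] = -5 + -5 = -10, A[2][1] + B[1][2] = 10 + -2 = 8, A[2][2] + B[2][2] = 0 + 8 = 8) = -10 (attained at k = 0)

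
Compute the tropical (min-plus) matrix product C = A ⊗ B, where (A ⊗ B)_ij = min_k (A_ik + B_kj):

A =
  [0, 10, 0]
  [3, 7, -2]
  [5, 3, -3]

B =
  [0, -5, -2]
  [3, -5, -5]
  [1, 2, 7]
A ⊗ B =
  [0, -5, -2]
  [-1, -2, 1]
  [-2, -2, -2]

Apply the min-plus product entry-by-entry:
  C[0][0] = min over k of (A[0][0] + B[0][0] = 0 + 0 = 0, A[0][1] + B[1][0] = 10 + 3 = 13, A[0][2] + B[2][0] = 0 + 1 = 1) = 0 (attained at k = 0)
  C[0][1] = min over k of (A[0][0] + B[0][1] = 0 + -5 = -5, A[0][1] + B[1][1] = 10 + -5 = 5, A[0][2] + B[2][1] = 0 + 2 = 2) = -5 (attained at k = 0)
  C[0][2] = min over k of (A[0][0] + B[0][2] = 0 + -2 = -2, A[0][1] + B[1][2] = 10 + -5 = 5, A[0][2] + B[2][2] = 0 + 7 = 7) = -2 (attained at k = 0)
  C[1][0] = min over k of (A[1][0] + B[0][0] = 3 + 0 = 3, A[1][1] + B[1][0] = 7 + 3 = 10, A[1][2] + B[2][0] = -2 + 1 = -1) = -1 (attained at k = 2)
  C[1][1] = min over k of (A[1][0] + B[0][1] = 3 + -5 = -2, A[1][1] + B[1][1] = 7 + -5 = 2, A[1][2] + B[2][1] = -2 + 2 = 0) = -2 (attained at k = 0)
  C[1][2] = min over k of (A[1][0] + B[0][2] = 3 + -2 = 1, A[1][1] + B[1][2] = 7 + -5 = 2, A[1][2] + B[2][2] = -2 + 7 = 5) = 1 (attained at k = 0)
  C[2][0] = min over k of (A[2][0] + B[0][0] = 5 + 0 = 5, A[2][1] + B[1][0] = 3 + 3 = 6, A[2][2] + B[2][0] = -3 + 1 = -2) = -2 (attained at k = 2)
  C[2][1] = min over k of (A[2][0] + B[0][1] = 5 + -5 = 0, A[2][1] + B[1][1] = 3 + -5 = -2, A[2][2] + B[2][1] = -3 + 2 = -1) = -2 (attained at k = 1)
  C[2][2] = min over k of (A[2][0] + B[0][2] = 5 + -2 = 3, A[2][1] + B[1][2] = 3 + -5 = -2, A[2][2] + B[2][2] = -3 + 7 = 4) = -2 (attained at k = 1)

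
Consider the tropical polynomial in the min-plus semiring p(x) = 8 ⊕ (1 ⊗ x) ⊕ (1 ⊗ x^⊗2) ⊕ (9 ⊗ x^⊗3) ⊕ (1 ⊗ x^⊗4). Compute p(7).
p(7) = 8

A tropical monomial a ⊗ x^⊗i evaluates to a + i · x. Evaluating each term at x = 7:
  Term 0 contributes 8 + 0 · 7 = 8
  Term 1 contributes 1 + 1 · 7 = 8
  Term 2 contributes 1 + 2 · 7 = 15
  Term 3 contributes 9 + 3 · 7 = 30
  Term 4 contributes 1 + 4 · 7 = 29
p(7) = ⊕ of these = min[8, 8, 15, 30, 29] = 8.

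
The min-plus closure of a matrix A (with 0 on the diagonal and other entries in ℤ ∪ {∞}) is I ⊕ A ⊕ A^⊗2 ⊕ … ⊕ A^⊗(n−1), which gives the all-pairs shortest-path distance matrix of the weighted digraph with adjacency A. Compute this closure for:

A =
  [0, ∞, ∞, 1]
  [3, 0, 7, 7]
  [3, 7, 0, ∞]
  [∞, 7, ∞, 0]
Closure =
  [0, 8, 15, 1]
  [3, 0, 7, 4]
  [3, 7, 0, 4]
  [10, 7, 14, 0]

This is the Floyd-Warshall all-pairs shortest-path computation. For each intermediate vertex k = 0, 1, …, 3, update dist[i][j] ← min(dist[i][j], dist[i][k] + dist[k][j]). The final matrix gives, for each (i, j), the minimum total weight of any directed path from i to j (possibly empty when i = j).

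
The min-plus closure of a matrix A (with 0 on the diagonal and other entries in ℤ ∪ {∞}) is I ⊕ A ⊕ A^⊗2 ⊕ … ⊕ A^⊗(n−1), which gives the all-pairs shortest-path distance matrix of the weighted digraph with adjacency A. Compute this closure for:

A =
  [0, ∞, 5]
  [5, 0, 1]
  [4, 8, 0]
Closure =
  [0, 13, 5]
  [5, 0, 1]
  [4, 8, 0]

This is the Floyd-Warshall all-pairs shortest-path computation. For each intermediate vertex k = 0, 1, …, 2, update dist[i][j] ← min(dist[i][j], dist[i][k] + dist[k][j]). The final matrix gives, for each (i, j), the minimum total weight of any directed path from i to j (possibly empty when i = j).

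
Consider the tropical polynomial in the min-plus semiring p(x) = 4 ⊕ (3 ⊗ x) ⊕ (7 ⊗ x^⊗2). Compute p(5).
p(5) = 4

A tropical monomial a ⊗ x^⊗i evaluates to a + i · x. Evaluating each term at x = 5:
  Term 0 contributes 4 + 0 · 5 = 4
  Term 1 contributes 3 + 1 · 5 = 8
  Term 2 contributes 7 + 2 · 5 = 17
p(5) = ⊕ of these = min[4, 8, 17] = 4.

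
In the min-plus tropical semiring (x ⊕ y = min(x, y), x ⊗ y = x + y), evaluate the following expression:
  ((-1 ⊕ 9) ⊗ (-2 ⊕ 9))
((-1 ⊕ 9) ⊗ (-2 ⊕ 9)) = -3

Expand innermost to outermost. Recall ⊕ takes the minimum of its arguments and ⊗ takes their sum. Working out the expression ((-1 ⊕ 9) ⊗ (-2 ⊕ 9)) gives -3.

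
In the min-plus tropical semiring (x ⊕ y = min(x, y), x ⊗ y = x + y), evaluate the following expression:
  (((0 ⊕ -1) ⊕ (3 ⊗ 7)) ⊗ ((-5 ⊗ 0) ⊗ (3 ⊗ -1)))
(((0 ⊕ -1) ⊕ (3 ⊗ 7)) ⊗ ((-5 ⊗ 0) ⊗ (3 ⊗ -1))) = -4

Expand innermost to outermost. Recall ⊕ takes the minimum of its arguments and ⊗ takes their sum. Working out the expression (((0 ⊕ -1) ⊕ (3 ⊗ 7)) ⊗ ((-5 ⊗ 0) ⊗ (3 ⊗ -1))) gives -4.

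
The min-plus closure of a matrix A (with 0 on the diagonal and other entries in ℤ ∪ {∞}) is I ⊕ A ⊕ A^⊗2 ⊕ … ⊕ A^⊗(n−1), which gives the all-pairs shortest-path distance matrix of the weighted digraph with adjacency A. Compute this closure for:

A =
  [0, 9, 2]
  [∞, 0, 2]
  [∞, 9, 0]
Closure =
  [0, 9, 2]
  [∞, 0, 2]
  [∞, 9, 0]

This is the Floyd-Warshall all-pairs shortest-path computation. For each intermediate vertex k = 0, 1, …, 2, update dist[i][j] ← min(dist[i][j], dist[i][k] + dist[k][j]). The final matrix gives, for each (i, j), the minimum total weight of any directed path from i to j (possibly empty when i = j).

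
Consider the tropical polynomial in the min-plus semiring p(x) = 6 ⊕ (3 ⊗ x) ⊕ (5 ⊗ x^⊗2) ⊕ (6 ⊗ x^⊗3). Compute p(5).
p(5) = 6

A tropical monomial a ⊗ x^⊗i evaluates to a + i · x. Evaluating each term at x = 5:
  Term 0 contributes 6 + 0 · 5 = 6
  Term 1 contributes 3 + 1 · 5 = 8
  Term 2 contributes 5 + 2 · 5 = 15
  Term 3 contributes 6 + 3 · 5 = 21
p(5) = ⊕ of these = min[6, 8, 15, 21] = 6.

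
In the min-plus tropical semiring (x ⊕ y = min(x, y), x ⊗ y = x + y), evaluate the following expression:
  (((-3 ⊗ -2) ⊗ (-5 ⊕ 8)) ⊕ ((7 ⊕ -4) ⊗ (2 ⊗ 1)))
(((-3 ⊗ -2) ⊗ (-5 ⊕ 8)) ⊕ ((7 ⊕ -4) ⊗ (2 ⊗ 1))) = -10

Expand innermost to outermost. Recall ⊕ takes the minimum of its arguments and ⊗ takes their sum. Working out the expression (((-3 ⊗ -2) ⊗ (-5 ⊕ 8)) ⊕ ((7 ⊕ -4) ⊗ (2 ⊗ 1))) gives -10.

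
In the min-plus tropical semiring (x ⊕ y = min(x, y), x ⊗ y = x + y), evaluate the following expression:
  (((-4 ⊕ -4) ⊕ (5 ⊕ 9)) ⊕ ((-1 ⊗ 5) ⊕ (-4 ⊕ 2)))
(((-4 ⊕ -4) ⊕ (5 ⊕ 9)) ⊕ ((-1 ⊗ 5) ⊕ (-4 ⊕ 2))) = -4

Expand innermost to outermost. Recall ⊕ takes the minimum of its arguments and ⊗ takes their sum. Working out the expression (((-4 ⊕ -4) ⊕ (5 ⊕ 9)) ⊕ ((-1 ⊗ 5) ⊕ (-4 ⊕ 2))) gives -4.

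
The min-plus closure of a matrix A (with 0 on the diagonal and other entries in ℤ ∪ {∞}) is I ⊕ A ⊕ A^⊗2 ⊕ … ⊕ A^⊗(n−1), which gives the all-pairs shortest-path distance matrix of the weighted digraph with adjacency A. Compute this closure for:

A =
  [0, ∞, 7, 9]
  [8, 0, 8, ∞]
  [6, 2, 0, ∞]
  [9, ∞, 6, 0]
Closure =
  [0, 9, 7, 9]
  [8, 0, 8, 17]
  [6, 2, 0, 15]
  [9, 8, 6, 0]

This is the Floyd-Warshall all-pairs shortest-path computation. For each intermediate vertex k = 0, 1, …, 3, update dist[i][j] ← min(dist[i][j], dist[i][k] + dist[k][j]). The final matrix gives, for each (i, j), the minimum total weight of any directed path from i to j (possibly empty when i = j).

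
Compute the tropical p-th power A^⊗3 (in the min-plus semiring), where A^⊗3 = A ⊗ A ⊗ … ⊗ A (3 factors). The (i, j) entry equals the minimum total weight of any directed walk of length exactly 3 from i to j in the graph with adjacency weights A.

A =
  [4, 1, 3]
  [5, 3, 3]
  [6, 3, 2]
A^⊗3 =
  [9, 7, 6]
  [11, 8, 7]
  [10, 7, 6]

Each entry (A^⊗3)_ij equals the minimum over all length-3 walks i = v_0 → v_1 → … → v_3 = j of Σ_t A[v_t][v_{t+1}]. For example, for (i, j) = (0, 2) we minimise over 9 possible intermediate vertex sequences; the minimum is 6, attained along the walk 0 → 1 → 2 → 2.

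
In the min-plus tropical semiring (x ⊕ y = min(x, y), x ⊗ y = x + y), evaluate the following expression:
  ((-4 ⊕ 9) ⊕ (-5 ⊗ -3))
((-4 ⊕ 9) ⊕ (-5 ⊗ -3)) = -8

Expand innermost to outermost. Recall ⊕ takes the minimum of its arguments and ⊗ takes their sum. Working out the expression ((-4 ⊕ 9) ⊕ (-5 ⊗ -3)) gives -8.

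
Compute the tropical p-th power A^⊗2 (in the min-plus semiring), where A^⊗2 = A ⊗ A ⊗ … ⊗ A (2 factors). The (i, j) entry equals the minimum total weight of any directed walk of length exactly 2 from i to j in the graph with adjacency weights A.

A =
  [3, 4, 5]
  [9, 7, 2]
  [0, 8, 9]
A^⊗2 =
  [5, 7, 6]
  [2, 10, 9]
  [3, 4, 5]

Each entry (A^⊗2)_ij equals the minimum over all length-2 walks i = v_0 → v_1 → … → v_2 = j of Σ_t A[v_t][v_{t+1}]. For example, for (i, j) = (0, 2) we minimise over 3 possible intermediate vertex sequences; the minimum is 6, attained along the walk 0 → 1 → 2.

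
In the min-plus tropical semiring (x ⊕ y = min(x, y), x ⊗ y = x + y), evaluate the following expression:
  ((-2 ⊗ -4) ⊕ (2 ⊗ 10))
((-2 ⊗ -4) ⊕ (2 ⊗ 10)) = -6

Expand innermost to outermost. Recall ⊕ takes the minimum of its arguments and ⊗ takes their sum. Working out the expression ((-2 ⊗ -4) ⊕ (2 ⊗ 10)) gives -6.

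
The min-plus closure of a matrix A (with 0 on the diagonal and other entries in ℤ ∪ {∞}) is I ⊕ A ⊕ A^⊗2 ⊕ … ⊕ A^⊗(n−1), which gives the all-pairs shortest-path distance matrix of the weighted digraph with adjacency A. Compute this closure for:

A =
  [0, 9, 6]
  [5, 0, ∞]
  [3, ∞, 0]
Closure =
  [0, 9, 6]
  [5, 0, 11]
  [3, 12, 0]

This is the Floyd-Warshall all-pairs shortest-path computation. For each intermediate vertex k = 0, 1, …, 2, update dist[i][j] ← min(dist[i][j], dist[i][k] + dist[k][j]). The final matrix gives, for each (i, j), the minimum total weight of any directed path from i to j (possibly empty when i = j).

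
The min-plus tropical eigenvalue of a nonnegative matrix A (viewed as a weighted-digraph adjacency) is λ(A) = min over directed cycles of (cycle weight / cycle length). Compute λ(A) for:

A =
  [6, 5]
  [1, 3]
λ(A) = 3

Enumerate directed cycles and compute their means (weight / length). Sample:
  cycle 0 → 0: weight = 6, length = 1, mean = 6/1 ≈ 6.000
  cycle 1 → 1: weight = 3, length = 1, mean = 3/1 ≈ 3.000
  cycle 0 → 1 → 0: weight = 6, length = 2, mean = 6/2 ≈ 3.000
  cycle 1 → 0 → 1: weight = 6, length = 2, mean = 6/2 ≈ 3.000
Minimum mean = 3.000, attained e.g. along the cycle 1 → 1 with weight 3 and length 1. So λ(A) = 3/1 = 3.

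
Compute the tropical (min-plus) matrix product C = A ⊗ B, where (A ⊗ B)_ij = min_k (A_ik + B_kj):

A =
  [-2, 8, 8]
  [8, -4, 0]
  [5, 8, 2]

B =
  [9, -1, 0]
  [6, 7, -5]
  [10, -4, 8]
A ⊗ B =
  [7, -3, -2]
  [2, -4, -9]
  [12, -2, 3]

Apply the min-plus product entry-by-entry:
  C[0][0] = min over k of (A[0][0] + B[0][0] = -2 + 9 = 7, A[0][1] + B[1][0] = 8 + 6 = 14, A[0][2] + B[2][0] = 8 + 10 = 18) = 7 (attained at k = 0)
  C[0][1] = min over k of (A[0][0] + B[0][1] = -2 + -1 = -3, A[0][1] + B[1][1] = 8 + 7 = 15, A[0][2] + B[2][1] = 8 + -4 = 4) = -3 (attained at k = 0)
  C[0][2] = min over k of (A[0][0] + B[0][2] = -2 + 0 = -2, A[0][1] + B[1][2] = 8 + -5 = 3, A[0][2] + B[2][2] = 8 + 8 = 16) = -2 (attained at k = 0)
  C[1][0] = min over k of (A[1][0] + B[0][0] = 8 + 9 = 17, A[1][1] + B[1][0] = -4 + 6 = 2, A[1][2] + B[2][0] = 0 + 10 = 10) = 2 (attained at k = 1)
  C[1][1] = min over k of (A[1][0] + B[0][1] = 8 + -1 = 7, A[1][1] + B[1][1] = -4 + 7 = 3, A[1][2] + B[2][1] = 0 + -4 = -4) = -4 (attained at k = 2)
  C[1][2] = min over k of (A[1][0] + B[0][2] = 8 + 0 = 8, A[1][1] + B[1][2] = -4 + -5 = -9, A[1][2] + B[2][2] = 0 + 8 = 8) = -9 (attained at k = 1)
  C[2][0] = min over k of (A[2][0] + B[0][0] = 5 + 9 = 14, A[2][1] + B[1][0] = 8 + 6 = 14, A[2][2] + B[2][0] = 2 + 10 = 12) = 12 (attained at k = 2)
  C[2][1] = min over k of (A[2][0] + B[0][1] = 5 + -1 = 4, A[2][1] + B[1][1] = 8 + 7 = 15, A[2][2] + B[2][1] = 2 + -4 = -2) = -2 (attained at k = 2)
  C[2][2] = min over k of (A[2][0] + B[0][2] = 5 + 0 = 5, A[2][1] + B[1][2] = 8 + -5 = 3, A[2][2] + B[2][2] = 2 + 8 = 10) = 3 (attained at k = 1)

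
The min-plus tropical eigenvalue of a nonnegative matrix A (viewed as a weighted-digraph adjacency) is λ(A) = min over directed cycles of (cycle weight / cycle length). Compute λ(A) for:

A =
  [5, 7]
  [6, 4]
λ(A) = 4

Enumerate directed cycles and compute their means (weight / length). Sample:
  cycle 0 → 0: weight = 5, length = 1, mean = 5/1 ≈ 5.000
  cycle 1 → 1: weight = 4, length = 1, mean = 4/1 ≈ 4.000
  cycle 0 → 1 → 0: weight = 13, length = 2, mean = 13/2 ≈ 6.500
  cycle 1 → 0 → 1: weight = 13, length = 2, mean = 13/2 ≈ 6.500
Minimum mean = 4.000, attained e.g. along the cycle 1 → 1 with weight 4 and length 1. So λ(A) = 4/1 = 4.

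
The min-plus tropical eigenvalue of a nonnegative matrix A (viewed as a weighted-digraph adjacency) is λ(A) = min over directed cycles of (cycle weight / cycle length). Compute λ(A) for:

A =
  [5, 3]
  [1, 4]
λ(A) = 2

Enumerate directed cycles and compute their means (weight / length). Sample:
  cycle 0 → 0: weight = 5, length = 1, mean = 5/1 ≈ 5.000
  cycle 1 → 1: weight = 4, length = 1, mean = 4/1 ≈ 4.000
  cycle 0 → 1 → 0: weight = 4, length = 2, mean = 4/2 ≈ 2.000
  cycle 1 → 0 → 1: weight = 4, length = 2, mean = 4/2 ≈ 2.000
Minimum mean = 2.000, attained e.g. along the cycle 0 → 1 → 0 with weight 4 and length 2. So λ(A) = 4/2 = 2.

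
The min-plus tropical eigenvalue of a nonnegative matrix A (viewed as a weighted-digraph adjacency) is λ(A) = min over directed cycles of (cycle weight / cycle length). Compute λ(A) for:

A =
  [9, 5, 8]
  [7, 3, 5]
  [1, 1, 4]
λ(A) = 3

Enumerate directed cycles and compute their means (weight / length). Sample:
  cycle 0 → 0: weight = 9, length = 1, mean = 9/1 ≈ 9.000
  cycle 1 → 1: weight = 3, length = 1, mean = 3/1 ≈ 3.000
  cycle 2 → 2: weight = 4, length = 1, mean = 4/1 ≈ 4.000
  cycle 0 → 1 → 0: weight = 12, length = 2, mean = 12/2 ≈ 6.000
  cycle 0 → 2 → 0: weight = 9, length = 2, mean = 9/2 ≈ 4.500
  cycle 1 → 0 → 1: weight = 12, length = 2, mean = 12/2 ≈ 6.000
Minimum mean = 3.000, attained e.g. along the cycle 1 → 1 with weight 3 and length 1. So λ(A) = 3/1 = 3.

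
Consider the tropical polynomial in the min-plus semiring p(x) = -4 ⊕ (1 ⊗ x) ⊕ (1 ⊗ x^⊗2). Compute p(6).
p(6) = -4

A tropical monomial a ⊗ x^⊗i evaluates to a + i · x. Evaluating each term at x = 6:
  Term 0 contributes -4 + 0 · 6 = -4
  Term 1 contributes 1 + 1 · 6 = 7
  Term 2 contributes 1 + 2 · 6 = 13
p(6) = ⊕ of these = min[-4, 7, 13] = -4.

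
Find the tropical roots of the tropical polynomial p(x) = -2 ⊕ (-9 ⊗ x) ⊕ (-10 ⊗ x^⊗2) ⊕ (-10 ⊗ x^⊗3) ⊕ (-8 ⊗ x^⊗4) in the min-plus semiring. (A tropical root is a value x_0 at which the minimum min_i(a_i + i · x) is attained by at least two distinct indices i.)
Roots: {-2, 0, 1, 7}

Each tropical root is a break point of the lower envelope of the lines y = a_i + i · x (there are 5 lines, with slopes 0, 1, ..., 4). Only the lines that attain the minimum somewhere contribute to roots; other lines are dominated. Here the surviving (envelope) indices are i = 4, i = 3, i = 2, i = 1, i = 0.
Intersections between consecutive envelope lines give the roots: for adjacent envelope indices i < j the intersection is x = (a_i − a_j) / (j − i). Reading off the sorted break points: {-2, 0, 1, 7}.
Verification: at each break x_0, at least two indices attain the minimum of min_i(a_i + i · x_0).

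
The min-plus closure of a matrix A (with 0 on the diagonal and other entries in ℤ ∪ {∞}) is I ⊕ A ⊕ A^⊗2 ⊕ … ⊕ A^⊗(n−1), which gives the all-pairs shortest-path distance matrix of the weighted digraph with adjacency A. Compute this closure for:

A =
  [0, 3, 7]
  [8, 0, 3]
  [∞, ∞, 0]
Closure =
  [0, 3, 6]
  [8, 0, 3]
  [∞, ∞, 0]

This is the Floyd-Warshall all-pairs shortest-path computation. For each intermediate vertex k = 0, 1, …, 2, update dist[i][j] ← min(dist[i][j], dist[i][k] + dist[k][j]). The final matrix gives, for each (i, j), the minimum total weight of any directed path from i to j (possibly empty when i = j).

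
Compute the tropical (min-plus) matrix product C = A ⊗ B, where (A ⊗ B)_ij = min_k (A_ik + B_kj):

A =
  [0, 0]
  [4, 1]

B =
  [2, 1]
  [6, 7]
A ⊗ B =
  [2, 1]
  [6, 5]

Apply the min-plus product entry-by-entry:
  C[0][0] = min over k of (A[0][0] + B[0][0] = 0 + 2 = 2, A[0][1] + B[1][0] = 0 + 6 = 6) = 2 (attained at k = 0)
  C[0][1] = min over k of (A[0][0] + B[0][1] = 0 + 1 = 1, A[0][1] + B[1][1] = 0 + 7 = 7) = 1 (attained at k = 0)
  C[1][0] = min over k of (A[1][0] + B[0][0] = 4 + 2 = 6, A[1][1] + B[1][0] = 1 + 6 = 7) = 6 (attained at k = 0)
  C[1][1] = min over k of (A[1][0] + B[0][1] = 4 + 1 = 5, A[1][1] + B[1][1] = 1 + 7 = 8) = 5 (attained at k = 0)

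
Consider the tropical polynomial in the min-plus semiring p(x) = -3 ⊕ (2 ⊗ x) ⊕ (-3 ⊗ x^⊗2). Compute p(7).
p(7) = -3

A tropical monomial a ⊗ x^⊗i evaluates to a + i · x. Evaluating each term at x = 7:
  Term 0 contributes -3 + 0 · 7 = -3
  Term 1 contributes 2 + 1 · 7 = 9
  Term 2 contributes -3 + 2 · 7 = 11
p(7) = ⊕ of these = min[-3, 9, 11] = -3.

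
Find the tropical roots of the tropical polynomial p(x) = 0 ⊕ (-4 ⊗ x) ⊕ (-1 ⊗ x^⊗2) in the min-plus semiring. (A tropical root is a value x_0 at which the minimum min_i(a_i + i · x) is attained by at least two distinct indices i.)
Roots: {-3, 4}

Each tropical root is a break point of the lower envelope of the lines y = a_i + i · x (there are 3 lines, with slopes 0, 1, ..., 2). Only the lines that attain the minimum somewhere contribute to roots; other lines are dominated. Here the surviving (envelope) indices are i = 2, i = 1, i = 0.
Intersections between consecutive envelope lines give the roots: for adjacent envelope indices i < j the intersection is x = (a_i − a_j) / (j − i). Reading off the sorted break points: {-3, 4}.
Verification: at each break x_0, at least two indices attain the minimum of min_i(a_i + i · x_0).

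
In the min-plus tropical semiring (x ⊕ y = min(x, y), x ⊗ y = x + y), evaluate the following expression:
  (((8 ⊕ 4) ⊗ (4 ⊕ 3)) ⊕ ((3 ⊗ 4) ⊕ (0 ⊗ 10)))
(((8 ⊕ 4) ⊗ (4 ⊕ 3)) ⊕ ((3 ⊗ 4) ⊕ (0 ⊗ 10))) = 7

Expand innermost to outermost. Recall ⊕ takes the minimum of its arguments and ⊗ takes their sum. Working out the expression (((8 ⊕ 4) ⊗ (4 ⊕ 3)) ⊕ ((3 ⊗ 4) ⊕ (0 ⊗ 10))) gives 7.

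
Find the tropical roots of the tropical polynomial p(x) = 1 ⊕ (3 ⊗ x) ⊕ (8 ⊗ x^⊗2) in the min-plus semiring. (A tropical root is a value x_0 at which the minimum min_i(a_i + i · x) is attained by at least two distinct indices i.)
Roots: {-5, -2}

Each tropical root is a break point of the lower envelope of the lines y = a_i + i · x (there are 3 lines, with slopes 0, 1, ..., 2). Only the lines that attain the minimum somewhere contribute to roots; other lines are dominated. Here the surviving (envelope) indices are i = 2, i = 1, i = 0.
Intersections between consecutive envelope lines give the roots: for adjacent envelope indices i < j the intersection is x = (a_i − a_j) / (j − i). Reading off the sorted break points: {-5, -2}.
Verification: at each break x_0, at least two indices attain the minimum of min_i(a_i + i · x_0).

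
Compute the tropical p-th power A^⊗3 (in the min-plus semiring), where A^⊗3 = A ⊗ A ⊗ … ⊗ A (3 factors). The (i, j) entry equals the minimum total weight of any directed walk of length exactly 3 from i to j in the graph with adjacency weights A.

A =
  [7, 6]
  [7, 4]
A^⊗3 =
  [17, 14]
  [15, 12]

Each entry (A^⊗3)_ij equals the minimum over all length-3 walks i = v_0 → v_1 → … → v_3 = j of Σ_t A[v_t][v_{t+1}]. For example, for (i, j) = (0, 1) we minimise over 4 possible intermediate vertex sequences; the minimum is 14, attained along the walk 0 → 1 → 1 → 1.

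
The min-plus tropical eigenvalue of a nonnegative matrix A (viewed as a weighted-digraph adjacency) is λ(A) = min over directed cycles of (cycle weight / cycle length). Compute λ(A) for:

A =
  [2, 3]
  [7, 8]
λ(A) = 2

Enumerate directed cycles and compute their means (weight / length). Sample:
  cycle 0 → 0: weight = 2, length = 1, mean = 2/1 ≈ 2.000
  cycle 1 → 1: weight = 8, length = 1, mean = 8/1 ≈ 8.000
  cycle 0 → 1 → 0: weight = 10, length = 2, mean = 10/2 ≈ 5.000
  cycle 1 → 0 → 1: weight = 10, length = 2, mean = 10/2 ≈ 5.000
Minimum mean = 2.000, attained e.g. along the cycle 0 → 0 with weight 2 and length 1. So λ(A) = 2/1 = 2.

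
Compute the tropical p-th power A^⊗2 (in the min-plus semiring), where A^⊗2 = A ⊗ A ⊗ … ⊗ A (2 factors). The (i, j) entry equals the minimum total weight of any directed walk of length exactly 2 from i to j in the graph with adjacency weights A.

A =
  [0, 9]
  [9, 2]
A^⊗2 =
  [0, 9]
  [9, 4]

Each entry (A^⊗2)_ij equals the minimum over all length-2 walks i = v_0 → v_1 → … → v_2 = j of Σ_t A[v_t][v_{t+1}]. For example, for (i, j) = (0, 1) we minimise over 2 possible intermediate vertex sequences; the minimum is 9, attained along the walk 0 → 0 → 1.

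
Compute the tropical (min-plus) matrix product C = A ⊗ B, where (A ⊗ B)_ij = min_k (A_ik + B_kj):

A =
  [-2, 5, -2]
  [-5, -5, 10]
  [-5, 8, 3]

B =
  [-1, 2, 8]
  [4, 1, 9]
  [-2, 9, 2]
A ⊗ B =
  [-4, 0, 0]
  [-6, -4, 3]
  [-6, -3, 3]

Apply the min-plus product entry-by-entry:
  C[0][0] = min over k of (A[0][0] + B[0][0] = -2 + -1 = -3, A[0][1] + B[1][0] = 5 + 4 = 9, A[0][2] + B[2][0] = -2 + -2 = -4) = -4 (attained at k = 2)
  C[0][1] = min over k of (A[0][0] + B[0][1] = -2 + 2 = 0, A[0][1] + B[1][1] = 5 + 1 = 6, A[0][2] + B[2][1] = -2 + 9 = 7) = 0 (attained at k = 0)
  C[0][2] = min over k of (A[0][0] + B[0][2] = -2 + 8 = 6, A[0][1] + B[1][2] = 5 + 9 = 14, A[0][2] + B[2][2] = -2 + 2 = 0) = 0 (attained at k = 2)
  C[1][0] = min over k of (A[1][0] + B[0][0] = -5 + -1 = -6, A[1][1] + B[1][0] = -5 + 4 = -1, A[1][2] + B[2][0] = 10 + -2 = 8) = -6 (attained at k = 0)
  C[1][1] = min over k of (A[1][0] + B[0][1] = -5 + 2 = -3, A[1][1] + B[1][1] = -5 + 1 = -4, A[1][2] + B[2][1] = 10 + 9 = 19) = -4 (attained at k = 1)
  C[1][2] = min over k of (A[1][0] + B[0][2] = -5 + 8 = 3, A[1][1] + B[1][2] = -5 + 9 = 4, A[1][2] + B[2][2] = 10 + 2 = 12) = 3 (attained at k = 0)
  C[2][0] = min over k of (A[2][0] + B[0][0] = -5 + -1 = -6, A[2][1] + B[1][0] = 8 + 4 = 12, A[2][2] + B[2][0] = 3 + -2 = 1) = -6 (attained at k = 0)
  C[2][1] = min over k of (A[2][0] + B[0][1] = -5 + 2 = -3, A[2][1] + B[1][1] = 8 + 1 = 9, A[2][2] + B[2][1] = 3 + 9 = 12) = -3 (attained at k = 0)
  C[2][2] = min over k of (A[2][0] + B[0][2] = -5 + 8 = 3, A[2][1] + B[1][2] = 8 + 9 = 17, A[2][2] + B[2][2] = 3 + 2 = 5) = 3 (attained at k = 0)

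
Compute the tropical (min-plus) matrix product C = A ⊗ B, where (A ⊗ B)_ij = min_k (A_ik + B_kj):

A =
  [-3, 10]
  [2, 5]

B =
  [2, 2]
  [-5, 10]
A ⊗ B =
  [-1, -1]
  [0, 4]

Apply the min-plus product entry-by-entry:
  C[0][0] = min over k of (A[0][0] + B[0][0] = -3 + 2 = -1, A[0][1] + B[1][0] = 10 + -5 = 5) = -1 (attained at k = 0)
  C[0][1] = min over k of (A[0][0] + B[0][1] = -3 + 2 = -1, A[0][1] + B[1][1] = 10 + 10 = 20) = -1 (attained at k = 0)
  C[1][0] = min over k of (A[1][0] + B[0][0] = 2 + 2 = 4, A[1][1] + B[1][0] = 5 + -5 = 0) = 0 (attained at k = 1)
  C[1][1] = min over k of (A[1][0] + B[0][1] = 2 + 2 = 4, A[1][1] + B[1][1] = 5 + 10 = 15) = 4 (attained at k = 0)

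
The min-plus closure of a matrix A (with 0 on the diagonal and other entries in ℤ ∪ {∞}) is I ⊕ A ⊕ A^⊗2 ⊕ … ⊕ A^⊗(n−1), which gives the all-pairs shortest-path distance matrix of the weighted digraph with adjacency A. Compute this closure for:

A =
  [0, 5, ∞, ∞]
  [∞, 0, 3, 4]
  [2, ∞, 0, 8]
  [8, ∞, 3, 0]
Closure =
  [0, 5, 8, 9]
  [5, 0, 3, 4]
  [2, 7, 0, 8]
  [5, 10, 3, 0]

This is the Floyd-Warshall all-pairs shortest-path computation. For each intermediate vertex k = 0, 1, …, 3, update dist[i][j] ← min(dist[i][j], dist[i][k] + dist[k][j]). The final matrix gives, for each (i, j), the minimum total weight of any directed path from i to j (possibly empty when i = j).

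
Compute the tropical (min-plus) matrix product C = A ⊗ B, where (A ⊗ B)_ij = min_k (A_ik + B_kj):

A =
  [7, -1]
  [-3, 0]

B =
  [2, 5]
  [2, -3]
A ⊗ B =
  [1, -4]
  [-1, -3]

Apply the min-plus product entry-by-entry:
  C[0][0] = min over k of (A[0][0] + B[0][0] = 7 + 2 = 9, A[0][1] + B[1][0] = -1 + 2 = 1) = 1 (attained at k = 1)
  C[0][1] = min over k of (A[0][0] + B[0][1] = 7 + 5 = 12, A[0][1] + B[1][1] = -1 + -3 = -4) = -4 (attained at k = 1)
  C[1][0] = min over k of (A[1][0] + B[0][0] = -3 + 2 = -1, A[1][1] + B[1][0] = 0 + 2 = 2) = -1 (attained at k = 0)
  C[1][1] = min over k of (A[1][0] + B[0][1] = -3 + 5 = 2, A[1][1] + B[1][1] = 0 + -3 = -3) = -3 (attained at k = 1)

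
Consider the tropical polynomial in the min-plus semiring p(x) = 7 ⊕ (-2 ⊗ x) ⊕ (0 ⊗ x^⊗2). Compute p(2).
p(2) = 0

A tropical monomial a ⊗ x^⊗i evaluates to a + i · x. Evaluating each term at x = 2:
  Term 0 contributes 7 + 0 · 2 = 7
  Term 1 contributes -2 + 1 · 2 = 0
  Term 2 contributes 0 + 2 · 2 = 4
p(2) = ⊕ of these = min[7, 0, 4] = 0.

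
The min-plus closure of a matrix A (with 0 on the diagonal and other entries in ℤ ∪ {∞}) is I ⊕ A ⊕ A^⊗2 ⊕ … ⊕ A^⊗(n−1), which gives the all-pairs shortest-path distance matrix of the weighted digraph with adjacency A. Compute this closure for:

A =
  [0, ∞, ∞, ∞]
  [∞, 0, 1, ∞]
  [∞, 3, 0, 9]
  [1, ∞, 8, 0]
Closure =
  [0, ∞, ∞, ∞]
  [11, 0, 1, 10]
  [10, 3, 0, 9]
  [1, 11, 8, 0]

This is the Floyd-Warshall all-pairs shortest-path computation. For each intermediate vertex k = 0, 1, …, 3, update dist[i][j] ← min(dist[i][j], dist[i][k] + dist[k][j]). The final matrix gives, for each (i, j), the minimum total weight of any directed path from i to j (possibly empty when i = j).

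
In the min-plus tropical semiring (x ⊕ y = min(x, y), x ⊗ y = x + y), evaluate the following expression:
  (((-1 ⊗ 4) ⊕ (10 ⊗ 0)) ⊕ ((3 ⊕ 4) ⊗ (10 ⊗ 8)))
(((-1 ⊗ 4) ⊕ (10 ⊗ 0)) ⊕ ((3 ⊕ 4) ⊗ (10 ⊗ 8))) = 3

Expand innermost to outermost. Recall ⊕ takes the minimum of its arguments and ⊗ takes their sum. Working out the expression (((-1 ⊗ 4) ⊕ (10 ⊗ 0)) ⊕ ((3 ⊕ 4) ⊗ (10 ⊗ 8))) gives 3.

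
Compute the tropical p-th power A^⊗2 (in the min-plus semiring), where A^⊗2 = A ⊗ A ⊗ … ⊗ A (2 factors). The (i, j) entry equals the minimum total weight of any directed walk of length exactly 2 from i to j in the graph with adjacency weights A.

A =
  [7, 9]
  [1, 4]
A^⊗2 =
  [10, 13]
  [5, 8]

Each entry (A^⊗2)_ij equals the minimum over all length-2 walks i = v_0 → v_1 → … → v_2 = j of Σ_t A[v_t][v_{t+1}]. For example, for (i, j) = (0, 1) we minimise over 2 possible intermediate vertex sequences; the minimum is 13, attained along the walk 0 → 1 → 1.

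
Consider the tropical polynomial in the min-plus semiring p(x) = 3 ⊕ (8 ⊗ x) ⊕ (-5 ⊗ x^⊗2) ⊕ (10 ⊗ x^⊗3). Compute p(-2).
p(-2) = -9

A tropical monomial a ⊗ x^⊗i evaluates to a + i · x. Evaluating each term at x = -2:
  Term 0 contributes 3 + 0 · -2 = 3
  Term 1 contributes 8 + 1 · -2 = 6
  Term 2 contributes -5 + 2 · -2 = -9
  Term 3 contributes 10 + 3 · -2 = 4
p(-2) = ⊕ of these = min[3, 6, -9, 4] = -9.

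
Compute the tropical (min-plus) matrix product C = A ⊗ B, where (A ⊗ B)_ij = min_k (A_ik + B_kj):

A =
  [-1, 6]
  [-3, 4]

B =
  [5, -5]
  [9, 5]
A ⊗ B =
  [4, -6]
  [2, -8]

Apply the min-plus product entry-by-entry:
  C[0][0] = min over k of (A[0][0] + B[0][0] = -1 + 5 = 4, A[0][1] + B[1][0] = 6 + 9 = 15) = 4 (attained at k = 0)
  C[0][1] = min over k of (A[0][0] + B[0][1] = -1 + -5 = -6, A[0][1] + B[1][1] = 6 + 5 = 11) = -6 (attained at k = 0)
  C[1][0] = min over k of (A[1][0] + B[0][0] = -3 + 5 = 2, A[1][1] + B[1][0] = 4 + 9 = 13) = 2 (attained at k = 0)
  C[1][1] = min over k of (A[1][0] + B[0][1] = -3 + -5 = -8, A[1][1] + B[1][1] = 4 + 5 = 9) = -8 (attained at k = 0)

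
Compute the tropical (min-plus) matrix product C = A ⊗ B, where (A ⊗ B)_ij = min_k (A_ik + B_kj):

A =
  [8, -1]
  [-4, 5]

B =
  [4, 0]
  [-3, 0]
A ⊗ B =
  [-4, -1]
  [0, -4]

Apply the min-plus product entry-by-entry:
  C[0][0] = min over k of (A[0][0] + B[0][0] = 8 + 4 = 12, A[0][1] + B[1][0] = -1 + -3 = -4) = -4 (attained at k = 1)
  C[0][1] = min over k of (A[0][0] + B[0][1] = 8 + 0 = 8, A[0][1] + B[1][1] = -1 + 0 = -1) = -1 (attained at k = 1)
  C[1][0] = min over k of (A[1][0] + B[0][0] = -4 + 4 = 0, A[1][1] + B[1][0] = 5 + -3 = 2) = 0 (attained at k = 0)
  C[1][1] = min over k of (A[1][0] + B[0][1] = -4 + 0 = -4, A[1][1] + B[1][1] = 5 + 0 = 5) = -4 (attained at k = 0)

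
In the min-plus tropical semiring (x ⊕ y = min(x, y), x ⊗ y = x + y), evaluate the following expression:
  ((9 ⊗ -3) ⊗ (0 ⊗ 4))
((9 ⊗ -3) ⊗ (0 ⊗ 4)) = 10

Expand innermost to outermost. Recall ⊕ takes the minimum of its arguments and ⊗ takes their sum. Working out the expression ((9 ⊗ -3) ⊗ (0 ⊗ 4)) gives 10.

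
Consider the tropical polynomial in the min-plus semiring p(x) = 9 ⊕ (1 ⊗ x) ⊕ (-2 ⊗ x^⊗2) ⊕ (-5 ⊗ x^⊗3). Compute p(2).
p(2) = 1

A tropical monomial a ⊗ x^⊗i evaluates to a + i · x. Evaluating each term at x = 2:
  Term 0 contributes 9 + 0 · 2 = 9
  Term 1 contributes 1 + 1 · 2 = 3
  Term 2 contributes -2 + 2 · 2 = 2
  Term 3 contributes -5 + 3 · 2 = 1
p(2) = ⊕ of these = min[9, 3, 2, 1] = 1.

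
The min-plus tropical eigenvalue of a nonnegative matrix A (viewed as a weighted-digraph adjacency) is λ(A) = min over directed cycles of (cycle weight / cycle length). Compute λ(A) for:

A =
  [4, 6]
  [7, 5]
λ(A) = 4

Enumerate directed cycles and compute their means (weight / length). Sample:
  cycle 0 → 0: weight = 4, length = 1, mean = 4/1 ≈ 4.000
  cycle 1 → 1: weight = 5, length = 1, mean = 5/1 ≈ 5.000
  cycle 0 → 1 → 0: weight = 13, length = 2, mean = 13/2 ≈ 6.500
  cycle 1 → 0 → 1: weight = 13, length = 2, mean = 13/2 ≈ 6.500
Minimum mean = 4.000, attained e.g. along the cycle 0 → 0 with weight 4 and length 1. So λ(A) = 4/1 = 4.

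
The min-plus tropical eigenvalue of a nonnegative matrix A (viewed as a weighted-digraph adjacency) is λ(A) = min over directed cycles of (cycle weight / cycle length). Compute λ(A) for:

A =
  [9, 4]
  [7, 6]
λ(A) = 11/2

Enumerate directed cycles and compute their means (weight / length). Sample:
  cycle 0 → 0: weight = 9, length = 1, mean = 9/1 ≈ 9.000
  cycle 1 → 1: weight = 6, length = 1, mean = 6/1 ≈ 6.000
  cycle 0 → 1 → 0: weight = 11, length = 2, mean = 11/2 ≈ 5.500
  cycle 1 → 0 → 1: weight = 11, length = 2, mean = 11/2 ≈ 5.500
Minimum mean = 5.500, attained e.g. along the cycle 0 → 1 → 0 with weight 11 and length 2. So λ(A) = 11/2 = 11/2.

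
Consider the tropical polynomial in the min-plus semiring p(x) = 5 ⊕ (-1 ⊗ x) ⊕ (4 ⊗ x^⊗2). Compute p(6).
p(6) = 5

A tropical monomial a ⊗ x^⊗i evaluates to a + i · x. Evaluating each term at x = 6:
  Term 0 contributes 5 + 0 · 6 = 5
  Term 1 contributes -1 + 1 · 6 = 5
  Term 2 contributes 4 + 2 · 6 = 16
p(6) = ⊕ of these = min[5, 5, 16] = 5.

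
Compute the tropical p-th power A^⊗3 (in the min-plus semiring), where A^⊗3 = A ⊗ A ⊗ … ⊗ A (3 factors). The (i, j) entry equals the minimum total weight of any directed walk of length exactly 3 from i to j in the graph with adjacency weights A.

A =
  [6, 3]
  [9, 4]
A^⊗3 =
  [16, 11]
  [17, 12]

Each entry (A^⊗3)_ij equals the minimum over all length-3 walks i = v_0 → v_1 → … → v_3 = j of Σ_t A[v_t][v_{t+1}]. For example, for (i, j) = (0, 1) we minimise over 4 possible intermediate vertex sequences; the minimum is 11, attained along the walk 0 → 1 → 1 → 1.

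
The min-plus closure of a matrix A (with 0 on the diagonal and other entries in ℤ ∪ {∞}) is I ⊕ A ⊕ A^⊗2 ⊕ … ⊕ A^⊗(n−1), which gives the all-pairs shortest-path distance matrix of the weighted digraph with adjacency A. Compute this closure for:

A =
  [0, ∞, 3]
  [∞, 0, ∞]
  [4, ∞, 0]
Closure =
  [0, ∞, 3]
  [∞, 0, ∞]
  [4, ∞, 0]

This is the Floyd-Warshall all-pairs shortest-path computation. For each intermediate vertex k = 0, 1, …, 2, update dist[i][j] ← min(dist[i][j], dist[i][k] + dist[k][j]). The final matrix gives, for each (i, j), the minimum total weight of any directed path from i to j (possibly empty when i = j).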